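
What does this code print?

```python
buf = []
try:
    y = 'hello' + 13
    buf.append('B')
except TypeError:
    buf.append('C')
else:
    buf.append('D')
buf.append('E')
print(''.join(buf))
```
CE

else block skipped when exception is caught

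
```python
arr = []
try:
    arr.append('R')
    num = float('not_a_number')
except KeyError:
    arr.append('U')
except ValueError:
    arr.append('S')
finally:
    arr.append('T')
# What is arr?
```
['R', 'S', 'T']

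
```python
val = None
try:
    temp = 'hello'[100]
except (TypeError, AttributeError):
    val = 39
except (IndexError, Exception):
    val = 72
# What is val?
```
72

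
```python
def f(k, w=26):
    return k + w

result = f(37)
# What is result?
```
63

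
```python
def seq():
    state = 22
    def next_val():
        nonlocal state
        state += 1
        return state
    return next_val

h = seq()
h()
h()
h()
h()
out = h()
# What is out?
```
27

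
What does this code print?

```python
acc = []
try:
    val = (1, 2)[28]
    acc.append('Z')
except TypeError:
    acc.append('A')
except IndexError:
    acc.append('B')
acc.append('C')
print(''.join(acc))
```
BC

IndexError is caught by its specific handler, not TypeError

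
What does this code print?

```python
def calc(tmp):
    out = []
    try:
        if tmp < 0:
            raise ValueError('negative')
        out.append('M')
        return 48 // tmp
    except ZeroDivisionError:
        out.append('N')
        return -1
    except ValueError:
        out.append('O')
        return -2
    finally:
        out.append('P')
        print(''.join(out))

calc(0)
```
MNP

tmp=0 causes ZeroDivisionError, caught, finally prints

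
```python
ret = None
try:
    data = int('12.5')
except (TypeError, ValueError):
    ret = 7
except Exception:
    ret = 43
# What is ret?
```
7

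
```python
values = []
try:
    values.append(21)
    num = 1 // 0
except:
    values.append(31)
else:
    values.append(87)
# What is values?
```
[21, 31]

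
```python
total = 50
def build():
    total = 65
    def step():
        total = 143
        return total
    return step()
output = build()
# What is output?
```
143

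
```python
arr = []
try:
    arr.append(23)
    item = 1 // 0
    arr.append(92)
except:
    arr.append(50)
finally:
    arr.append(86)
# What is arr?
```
[23, 50, 86]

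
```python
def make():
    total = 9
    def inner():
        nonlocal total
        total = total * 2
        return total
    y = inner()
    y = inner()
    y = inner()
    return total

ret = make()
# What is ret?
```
72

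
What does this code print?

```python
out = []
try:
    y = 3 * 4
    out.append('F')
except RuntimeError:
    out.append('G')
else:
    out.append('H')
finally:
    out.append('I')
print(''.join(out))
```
FHI

else runs before finally when no exception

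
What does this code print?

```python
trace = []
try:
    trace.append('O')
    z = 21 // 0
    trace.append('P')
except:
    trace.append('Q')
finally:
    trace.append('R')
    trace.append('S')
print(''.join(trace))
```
OQRS

Code before exception runs, then except, then all of finally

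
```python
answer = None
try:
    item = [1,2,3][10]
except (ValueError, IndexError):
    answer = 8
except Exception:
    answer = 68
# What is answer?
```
8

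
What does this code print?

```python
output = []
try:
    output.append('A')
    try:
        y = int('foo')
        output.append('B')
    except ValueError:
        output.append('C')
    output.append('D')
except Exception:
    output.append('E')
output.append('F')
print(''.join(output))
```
ACDF

Inner exception caught by inner handler, outer continues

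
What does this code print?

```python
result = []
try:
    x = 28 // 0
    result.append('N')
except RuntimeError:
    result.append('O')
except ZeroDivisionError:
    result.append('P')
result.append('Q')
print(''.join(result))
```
PQ

ZeroDivisionError is caught by its specific handler, not RuntimeError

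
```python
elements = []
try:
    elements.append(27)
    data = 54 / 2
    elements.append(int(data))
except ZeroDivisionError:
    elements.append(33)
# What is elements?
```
[27, 27]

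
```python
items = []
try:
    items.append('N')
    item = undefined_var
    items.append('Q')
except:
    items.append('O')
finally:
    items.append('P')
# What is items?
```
['N', 'O', 'P']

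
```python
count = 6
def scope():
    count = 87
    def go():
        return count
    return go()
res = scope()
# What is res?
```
87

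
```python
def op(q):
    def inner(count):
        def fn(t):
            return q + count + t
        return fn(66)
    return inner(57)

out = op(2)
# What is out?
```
125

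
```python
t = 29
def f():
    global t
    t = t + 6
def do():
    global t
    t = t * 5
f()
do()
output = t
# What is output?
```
175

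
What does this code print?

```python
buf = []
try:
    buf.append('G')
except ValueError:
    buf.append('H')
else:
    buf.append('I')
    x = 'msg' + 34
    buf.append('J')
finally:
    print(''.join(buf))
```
GI

Try succeeds, else appends 'I', TypeError in else is uncaught, finally prints before exception propagates ('J' never appended)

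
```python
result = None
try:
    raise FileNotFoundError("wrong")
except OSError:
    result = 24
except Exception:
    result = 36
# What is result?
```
24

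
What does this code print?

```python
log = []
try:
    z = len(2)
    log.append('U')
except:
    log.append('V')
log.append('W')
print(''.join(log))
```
VW

Exception raised in try, caught by bare except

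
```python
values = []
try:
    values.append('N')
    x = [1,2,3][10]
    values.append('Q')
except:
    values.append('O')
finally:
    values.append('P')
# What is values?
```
['N', 'O', 'P']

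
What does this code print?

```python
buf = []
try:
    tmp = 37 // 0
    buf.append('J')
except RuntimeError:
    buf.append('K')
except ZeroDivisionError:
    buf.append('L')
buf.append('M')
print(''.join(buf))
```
LM

ZeroDivisionError is caught by its specific handler, not RuntimeError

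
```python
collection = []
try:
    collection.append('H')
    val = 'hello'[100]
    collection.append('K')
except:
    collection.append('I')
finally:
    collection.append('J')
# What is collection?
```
['H', 'I', 'J']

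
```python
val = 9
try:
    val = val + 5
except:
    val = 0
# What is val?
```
14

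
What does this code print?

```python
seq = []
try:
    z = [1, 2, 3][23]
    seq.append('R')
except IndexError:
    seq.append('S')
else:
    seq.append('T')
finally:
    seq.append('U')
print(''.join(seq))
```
SU

Exception: except runs, else skipped, finally runs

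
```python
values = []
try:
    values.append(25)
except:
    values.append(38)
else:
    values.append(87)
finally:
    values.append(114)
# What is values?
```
[25, 87, 114]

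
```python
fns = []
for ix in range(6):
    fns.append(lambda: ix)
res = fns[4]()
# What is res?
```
5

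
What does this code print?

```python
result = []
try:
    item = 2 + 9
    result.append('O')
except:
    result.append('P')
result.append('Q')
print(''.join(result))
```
OQ

No exception, try block completes normally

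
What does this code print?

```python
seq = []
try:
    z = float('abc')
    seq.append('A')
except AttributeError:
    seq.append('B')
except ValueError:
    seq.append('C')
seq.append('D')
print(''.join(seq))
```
CD

ValueError is caught by its specific handler, not AttributeError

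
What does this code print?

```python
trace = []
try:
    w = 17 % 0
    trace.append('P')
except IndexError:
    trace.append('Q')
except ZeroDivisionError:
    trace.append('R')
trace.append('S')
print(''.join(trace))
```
RS

ZeroDivisionError is caught by its specific handler, not IndexError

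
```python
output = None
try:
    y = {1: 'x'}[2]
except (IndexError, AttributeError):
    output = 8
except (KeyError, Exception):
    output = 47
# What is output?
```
47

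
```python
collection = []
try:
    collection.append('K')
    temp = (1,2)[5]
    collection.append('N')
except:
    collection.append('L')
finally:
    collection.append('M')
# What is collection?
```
['K', 'L', 'M']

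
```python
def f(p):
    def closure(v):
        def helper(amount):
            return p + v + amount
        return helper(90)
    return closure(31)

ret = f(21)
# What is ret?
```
142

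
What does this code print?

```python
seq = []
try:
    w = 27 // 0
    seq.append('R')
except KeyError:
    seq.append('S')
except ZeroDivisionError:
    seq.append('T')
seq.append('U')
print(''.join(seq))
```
TU

ZeroDivisionError is caught by its specific handler, not KeyError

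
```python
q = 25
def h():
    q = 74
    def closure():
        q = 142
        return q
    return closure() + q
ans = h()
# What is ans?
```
216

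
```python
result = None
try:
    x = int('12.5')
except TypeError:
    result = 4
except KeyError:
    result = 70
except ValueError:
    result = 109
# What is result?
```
109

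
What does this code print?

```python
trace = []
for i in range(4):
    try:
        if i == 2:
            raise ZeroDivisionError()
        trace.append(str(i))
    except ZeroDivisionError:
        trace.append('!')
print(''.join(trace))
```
01!3

Exception on i=2 caught, loop continues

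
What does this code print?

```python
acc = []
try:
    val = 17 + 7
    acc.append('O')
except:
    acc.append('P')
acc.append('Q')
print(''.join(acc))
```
OQ

No exception, try block completes normally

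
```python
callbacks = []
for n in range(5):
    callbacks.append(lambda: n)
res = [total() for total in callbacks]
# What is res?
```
[4, 4, 4, 4, 4]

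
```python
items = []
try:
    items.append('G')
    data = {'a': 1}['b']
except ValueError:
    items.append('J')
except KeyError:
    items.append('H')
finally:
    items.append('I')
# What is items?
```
['G', 'H', 'I']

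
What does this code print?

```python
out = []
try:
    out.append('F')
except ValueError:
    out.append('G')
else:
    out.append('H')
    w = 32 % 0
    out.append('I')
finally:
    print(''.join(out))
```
FH

Try succeeds, else appends 'H', ZeroDivisionError in else is uncaught, finally prints before exception propagates ('I' never appended)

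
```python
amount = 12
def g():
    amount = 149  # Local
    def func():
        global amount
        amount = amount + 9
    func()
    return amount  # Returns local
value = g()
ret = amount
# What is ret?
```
21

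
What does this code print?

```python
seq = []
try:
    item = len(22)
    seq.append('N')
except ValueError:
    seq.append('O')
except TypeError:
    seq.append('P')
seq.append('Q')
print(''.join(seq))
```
PQ

TypeError is caught by its specific handler, not ValueError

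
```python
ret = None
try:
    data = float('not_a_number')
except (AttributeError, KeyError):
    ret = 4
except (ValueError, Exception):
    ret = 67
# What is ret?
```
67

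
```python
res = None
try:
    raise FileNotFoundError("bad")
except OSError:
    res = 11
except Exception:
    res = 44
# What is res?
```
11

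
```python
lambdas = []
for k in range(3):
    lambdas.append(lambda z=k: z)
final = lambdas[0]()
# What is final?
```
0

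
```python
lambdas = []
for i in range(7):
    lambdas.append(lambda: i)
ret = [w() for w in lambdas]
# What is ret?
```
[6, 6, 6, 6, 6, 6, 6]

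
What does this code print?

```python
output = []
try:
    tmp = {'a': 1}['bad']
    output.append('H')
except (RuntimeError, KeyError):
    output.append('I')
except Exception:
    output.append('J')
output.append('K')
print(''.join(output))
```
IK

KeyError matches tuple containing it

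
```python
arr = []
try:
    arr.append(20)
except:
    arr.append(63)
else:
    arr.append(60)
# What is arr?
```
[20, 60]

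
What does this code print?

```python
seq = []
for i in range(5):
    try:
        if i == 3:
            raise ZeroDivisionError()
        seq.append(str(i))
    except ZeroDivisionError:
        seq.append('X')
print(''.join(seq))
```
012X4

Exception on i=3 caught, loop continues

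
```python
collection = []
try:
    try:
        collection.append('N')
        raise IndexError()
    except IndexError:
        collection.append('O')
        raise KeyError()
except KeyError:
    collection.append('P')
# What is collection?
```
['N', 'O', 'P']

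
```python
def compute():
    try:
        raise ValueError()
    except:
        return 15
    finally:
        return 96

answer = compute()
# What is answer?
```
96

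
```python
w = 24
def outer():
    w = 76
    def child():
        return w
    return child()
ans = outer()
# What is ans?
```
76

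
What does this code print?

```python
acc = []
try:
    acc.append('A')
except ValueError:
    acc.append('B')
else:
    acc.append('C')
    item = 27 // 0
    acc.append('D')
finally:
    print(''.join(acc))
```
AC

Try succeeds, else appends 'C', ZeroDivisionError in else is uncaught, finally prints before exception propagates ('D' never appended)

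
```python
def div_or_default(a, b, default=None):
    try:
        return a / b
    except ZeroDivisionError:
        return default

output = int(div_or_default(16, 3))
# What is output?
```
5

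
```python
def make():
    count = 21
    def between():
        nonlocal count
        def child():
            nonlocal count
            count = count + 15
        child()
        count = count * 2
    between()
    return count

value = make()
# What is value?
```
72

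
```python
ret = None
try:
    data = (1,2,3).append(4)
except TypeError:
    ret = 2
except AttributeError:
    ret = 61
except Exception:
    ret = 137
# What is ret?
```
61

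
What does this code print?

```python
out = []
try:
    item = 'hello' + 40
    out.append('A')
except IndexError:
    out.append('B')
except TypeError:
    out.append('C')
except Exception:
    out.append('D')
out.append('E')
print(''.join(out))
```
CE

TypeError matches before generic Exception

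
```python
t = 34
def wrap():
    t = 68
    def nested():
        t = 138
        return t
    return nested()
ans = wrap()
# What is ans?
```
138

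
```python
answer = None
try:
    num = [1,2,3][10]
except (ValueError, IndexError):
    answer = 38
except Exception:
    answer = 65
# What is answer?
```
38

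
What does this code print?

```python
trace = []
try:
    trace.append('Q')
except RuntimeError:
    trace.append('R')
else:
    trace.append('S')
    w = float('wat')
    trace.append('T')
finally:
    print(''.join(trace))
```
QS

Try succeeds, else appends 'S', ValueError in else is uncaught, finally prints before exception propagates ('T' never appended)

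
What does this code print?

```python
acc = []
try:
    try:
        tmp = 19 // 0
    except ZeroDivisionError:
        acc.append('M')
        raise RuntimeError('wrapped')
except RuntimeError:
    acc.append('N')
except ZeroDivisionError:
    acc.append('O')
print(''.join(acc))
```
MN

New RuntimeError raised, caught by outer RuntimeError handler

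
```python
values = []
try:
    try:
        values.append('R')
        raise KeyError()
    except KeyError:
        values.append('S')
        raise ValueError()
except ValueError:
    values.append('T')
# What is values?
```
['R', 'S', 'T']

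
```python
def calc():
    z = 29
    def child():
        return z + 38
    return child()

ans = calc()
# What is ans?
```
67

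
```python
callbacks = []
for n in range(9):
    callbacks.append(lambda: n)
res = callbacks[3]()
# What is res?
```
8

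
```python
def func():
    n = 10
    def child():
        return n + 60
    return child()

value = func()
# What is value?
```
70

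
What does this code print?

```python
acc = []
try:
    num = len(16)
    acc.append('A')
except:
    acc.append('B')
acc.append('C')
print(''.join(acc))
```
BC

Exception raised in try, caught by bare except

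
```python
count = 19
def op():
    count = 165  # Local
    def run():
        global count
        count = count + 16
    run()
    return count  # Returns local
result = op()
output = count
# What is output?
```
35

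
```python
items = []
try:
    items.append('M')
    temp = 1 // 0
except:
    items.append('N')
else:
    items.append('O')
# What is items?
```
['M', 'N']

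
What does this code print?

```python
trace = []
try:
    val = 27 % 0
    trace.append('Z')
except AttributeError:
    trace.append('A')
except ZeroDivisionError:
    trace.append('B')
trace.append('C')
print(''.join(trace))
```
BC

ZeroDivisionError is caught by its specific handler, not AttributeError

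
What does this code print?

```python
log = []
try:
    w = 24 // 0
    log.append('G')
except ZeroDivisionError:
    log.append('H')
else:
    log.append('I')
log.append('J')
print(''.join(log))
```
HJ

else block skipped when exception is caught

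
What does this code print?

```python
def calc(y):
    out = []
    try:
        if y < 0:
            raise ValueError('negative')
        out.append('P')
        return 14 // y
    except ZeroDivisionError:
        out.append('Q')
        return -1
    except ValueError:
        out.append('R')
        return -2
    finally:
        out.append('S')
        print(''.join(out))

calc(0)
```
PQS

y=0 causes ZeroDivisionError, caught, finally prints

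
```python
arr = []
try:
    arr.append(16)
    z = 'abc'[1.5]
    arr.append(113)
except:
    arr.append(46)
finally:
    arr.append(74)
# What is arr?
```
[16, 46, 74]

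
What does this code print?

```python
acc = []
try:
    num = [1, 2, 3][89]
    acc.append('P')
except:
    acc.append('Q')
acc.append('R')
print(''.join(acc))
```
QR

Exception raised in try, caught by bare except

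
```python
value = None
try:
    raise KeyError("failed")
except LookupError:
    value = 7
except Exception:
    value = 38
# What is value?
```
7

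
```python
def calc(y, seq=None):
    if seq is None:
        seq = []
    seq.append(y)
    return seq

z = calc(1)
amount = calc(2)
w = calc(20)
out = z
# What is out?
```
[1]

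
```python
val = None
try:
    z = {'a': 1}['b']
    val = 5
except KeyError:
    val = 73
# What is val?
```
73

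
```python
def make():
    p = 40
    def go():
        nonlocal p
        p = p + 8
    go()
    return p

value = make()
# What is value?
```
48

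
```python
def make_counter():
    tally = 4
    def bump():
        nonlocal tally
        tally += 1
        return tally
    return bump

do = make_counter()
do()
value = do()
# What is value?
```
6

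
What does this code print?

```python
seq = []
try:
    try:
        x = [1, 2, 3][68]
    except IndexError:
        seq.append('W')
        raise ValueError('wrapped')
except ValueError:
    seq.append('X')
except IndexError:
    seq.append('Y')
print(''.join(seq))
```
WX

New ValueError raised, caught by outer ValueError handler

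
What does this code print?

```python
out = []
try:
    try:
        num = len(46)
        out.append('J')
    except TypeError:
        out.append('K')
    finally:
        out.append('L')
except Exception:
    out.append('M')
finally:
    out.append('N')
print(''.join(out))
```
KLN

Both finally blocks run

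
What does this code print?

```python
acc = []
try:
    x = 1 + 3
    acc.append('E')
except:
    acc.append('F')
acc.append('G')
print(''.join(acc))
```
EG

No exception, try block completes normally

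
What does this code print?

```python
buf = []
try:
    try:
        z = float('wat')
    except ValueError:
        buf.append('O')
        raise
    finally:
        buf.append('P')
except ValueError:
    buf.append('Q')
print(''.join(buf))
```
OPQ

finally runs before re-raised exception propagates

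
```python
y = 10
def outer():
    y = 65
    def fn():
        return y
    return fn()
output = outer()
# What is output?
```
65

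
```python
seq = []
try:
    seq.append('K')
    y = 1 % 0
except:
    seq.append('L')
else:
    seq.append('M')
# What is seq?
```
['K', 'L']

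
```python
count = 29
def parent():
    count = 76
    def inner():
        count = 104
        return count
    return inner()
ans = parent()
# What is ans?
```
104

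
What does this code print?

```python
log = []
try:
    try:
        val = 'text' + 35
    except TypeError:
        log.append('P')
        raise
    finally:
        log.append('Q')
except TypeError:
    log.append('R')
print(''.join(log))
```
PQR

finally runs before re-raised exception propagates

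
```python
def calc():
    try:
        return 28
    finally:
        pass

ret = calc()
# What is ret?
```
28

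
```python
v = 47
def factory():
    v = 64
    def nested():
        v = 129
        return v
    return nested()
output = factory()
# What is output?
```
129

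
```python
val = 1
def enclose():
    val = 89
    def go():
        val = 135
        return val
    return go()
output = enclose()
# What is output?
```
135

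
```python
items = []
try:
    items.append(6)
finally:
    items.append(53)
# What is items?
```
[6, 53]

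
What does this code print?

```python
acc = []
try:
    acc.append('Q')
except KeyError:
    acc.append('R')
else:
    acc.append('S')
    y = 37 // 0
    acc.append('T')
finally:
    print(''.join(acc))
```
QS

Try succeeds, else appends 'S', ZeroDivisionError in else is uncaught, finally prints before exception propagates ('T' never appended)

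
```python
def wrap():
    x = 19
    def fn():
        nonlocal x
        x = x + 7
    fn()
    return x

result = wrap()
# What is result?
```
26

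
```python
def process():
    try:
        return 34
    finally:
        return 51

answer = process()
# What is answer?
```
51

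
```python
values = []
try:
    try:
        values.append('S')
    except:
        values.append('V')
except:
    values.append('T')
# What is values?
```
['S']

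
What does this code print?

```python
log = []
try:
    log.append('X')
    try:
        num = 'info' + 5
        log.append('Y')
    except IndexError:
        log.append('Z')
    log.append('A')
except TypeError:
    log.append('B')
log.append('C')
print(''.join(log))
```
XBC

Inner handler doesn't match, propagates to outer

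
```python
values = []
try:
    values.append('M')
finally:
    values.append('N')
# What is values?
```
['M', 'N']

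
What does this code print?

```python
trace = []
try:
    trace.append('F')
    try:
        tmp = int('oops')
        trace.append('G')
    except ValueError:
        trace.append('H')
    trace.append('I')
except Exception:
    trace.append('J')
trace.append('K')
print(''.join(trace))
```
FHIK

Inner exception caught by inner handler, outer continues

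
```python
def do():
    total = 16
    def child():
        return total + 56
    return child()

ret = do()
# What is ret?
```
72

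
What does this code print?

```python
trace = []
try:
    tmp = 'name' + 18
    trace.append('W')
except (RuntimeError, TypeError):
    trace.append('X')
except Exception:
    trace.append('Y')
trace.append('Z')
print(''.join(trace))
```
XZ

TypeError matches tuple containing it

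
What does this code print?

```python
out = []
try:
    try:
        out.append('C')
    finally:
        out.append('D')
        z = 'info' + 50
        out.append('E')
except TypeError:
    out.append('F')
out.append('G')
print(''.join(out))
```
CDFG

Exception in inner finally caught by outer except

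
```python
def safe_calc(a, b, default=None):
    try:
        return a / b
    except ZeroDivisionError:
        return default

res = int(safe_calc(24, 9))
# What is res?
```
2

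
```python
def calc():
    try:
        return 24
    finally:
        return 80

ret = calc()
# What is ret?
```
80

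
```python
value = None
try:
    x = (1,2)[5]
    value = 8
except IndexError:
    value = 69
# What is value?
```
69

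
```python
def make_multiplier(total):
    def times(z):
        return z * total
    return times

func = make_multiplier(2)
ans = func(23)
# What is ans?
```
46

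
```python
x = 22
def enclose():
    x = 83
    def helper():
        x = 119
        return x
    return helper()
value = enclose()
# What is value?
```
119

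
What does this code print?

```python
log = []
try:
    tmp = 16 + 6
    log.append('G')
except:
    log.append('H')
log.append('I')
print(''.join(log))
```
GI

No exception, try block completes normally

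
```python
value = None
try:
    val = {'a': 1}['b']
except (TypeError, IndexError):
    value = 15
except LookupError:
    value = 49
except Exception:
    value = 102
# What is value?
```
49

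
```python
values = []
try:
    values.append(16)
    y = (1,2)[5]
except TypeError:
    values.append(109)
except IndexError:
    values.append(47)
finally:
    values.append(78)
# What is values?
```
[16, 47, 78]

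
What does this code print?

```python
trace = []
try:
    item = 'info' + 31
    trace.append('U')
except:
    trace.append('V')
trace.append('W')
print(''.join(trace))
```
VW

Exception raised in try, caught by bare except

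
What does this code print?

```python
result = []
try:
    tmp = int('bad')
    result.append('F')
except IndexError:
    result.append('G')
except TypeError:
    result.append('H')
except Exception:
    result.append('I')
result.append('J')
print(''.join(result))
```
IJ

ValueError not specifically caught, falls to Exception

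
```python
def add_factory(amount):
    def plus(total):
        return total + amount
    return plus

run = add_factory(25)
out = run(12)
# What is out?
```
37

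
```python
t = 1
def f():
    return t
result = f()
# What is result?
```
1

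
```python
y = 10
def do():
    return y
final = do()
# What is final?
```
10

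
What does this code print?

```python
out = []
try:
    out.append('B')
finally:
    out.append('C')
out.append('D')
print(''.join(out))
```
BCD

try/finally without except, no exception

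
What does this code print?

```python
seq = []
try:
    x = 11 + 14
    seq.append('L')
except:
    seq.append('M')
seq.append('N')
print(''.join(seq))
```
LN

No exception, try block completes normally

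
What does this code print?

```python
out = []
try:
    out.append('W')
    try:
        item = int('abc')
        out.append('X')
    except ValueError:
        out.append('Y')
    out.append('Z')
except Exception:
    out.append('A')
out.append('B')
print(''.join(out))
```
WYZB

Inner exception caught by inner handler, outer continues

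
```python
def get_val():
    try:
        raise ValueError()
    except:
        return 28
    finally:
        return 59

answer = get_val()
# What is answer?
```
59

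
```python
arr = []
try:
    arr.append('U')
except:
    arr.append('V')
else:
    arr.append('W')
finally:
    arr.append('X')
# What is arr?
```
['U', 'W', 'X']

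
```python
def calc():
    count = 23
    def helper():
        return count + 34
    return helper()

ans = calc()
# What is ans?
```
57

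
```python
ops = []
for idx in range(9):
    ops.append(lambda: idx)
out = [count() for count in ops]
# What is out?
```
[8, 8, 8, 8, 8, 8, 8, 8, 8]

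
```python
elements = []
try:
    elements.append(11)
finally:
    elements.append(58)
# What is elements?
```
[11, 58]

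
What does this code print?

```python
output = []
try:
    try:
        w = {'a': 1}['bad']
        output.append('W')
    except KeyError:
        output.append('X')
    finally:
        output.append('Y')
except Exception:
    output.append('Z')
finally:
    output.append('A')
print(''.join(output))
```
XYA

Both finally blocks run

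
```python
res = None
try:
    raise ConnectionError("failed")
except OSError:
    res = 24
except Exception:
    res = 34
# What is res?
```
24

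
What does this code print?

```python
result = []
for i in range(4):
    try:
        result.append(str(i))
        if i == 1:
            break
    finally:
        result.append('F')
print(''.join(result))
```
0F1F

finally runs even when breaking out of loop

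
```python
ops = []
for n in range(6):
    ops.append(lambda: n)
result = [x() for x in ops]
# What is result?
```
[5, 5, 5, 5, 5, 5]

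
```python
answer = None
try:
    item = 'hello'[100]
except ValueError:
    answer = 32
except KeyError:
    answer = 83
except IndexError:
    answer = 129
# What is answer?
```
129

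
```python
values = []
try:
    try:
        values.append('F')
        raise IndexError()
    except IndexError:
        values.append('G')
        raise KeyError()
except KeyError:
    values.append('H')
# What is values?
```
['F', 'G', 'H']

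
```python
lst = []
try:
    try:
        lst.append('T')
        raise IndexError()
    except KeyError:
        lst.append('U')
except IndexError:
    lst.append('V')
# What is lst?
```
['T', 'V']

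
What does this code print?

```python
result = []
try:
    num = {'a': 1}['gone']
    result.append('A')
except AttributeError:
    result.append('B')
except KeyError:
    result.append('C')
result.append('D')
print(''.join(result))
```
CD

KeyError is caught by its specific handler, not AttributeError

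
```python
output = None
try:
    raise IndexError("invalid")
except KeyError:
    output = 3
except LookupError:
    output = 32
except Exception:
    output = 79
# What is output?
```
32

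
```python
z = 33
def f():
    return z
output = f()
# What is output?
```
33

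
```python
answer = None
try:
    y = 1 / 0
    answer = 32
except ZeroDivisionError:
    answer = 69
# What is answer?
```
69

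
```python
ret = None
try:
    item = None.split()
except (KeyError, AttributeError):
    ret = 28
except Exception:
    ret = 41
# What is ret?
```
28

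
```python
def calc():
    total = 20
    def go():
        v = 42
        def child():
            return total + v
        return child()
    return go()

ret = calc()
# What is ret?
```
62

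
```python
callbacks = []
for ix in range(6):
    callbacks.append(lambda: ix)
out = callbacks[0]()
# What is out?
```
5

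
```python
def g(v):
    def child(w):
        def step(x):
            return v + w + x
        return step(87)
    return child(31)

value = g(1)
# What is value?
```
119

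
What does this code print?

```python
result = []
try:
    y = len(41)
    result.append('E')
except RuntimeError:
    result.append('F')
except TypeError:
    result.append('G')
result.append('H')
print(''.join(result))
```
GH

TypeError is caught by its specific handler, not RuntimeError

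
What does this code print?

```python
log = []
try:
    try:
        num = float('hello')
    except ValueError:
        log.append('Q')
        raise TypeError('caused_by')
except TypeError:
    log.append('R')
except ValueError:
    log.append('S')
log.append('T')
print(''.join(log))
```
QRT

TypeError raised and caught, original ValueError not re-raised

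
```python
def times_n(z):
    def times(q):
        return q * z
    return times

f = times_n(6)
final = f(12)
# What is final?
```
72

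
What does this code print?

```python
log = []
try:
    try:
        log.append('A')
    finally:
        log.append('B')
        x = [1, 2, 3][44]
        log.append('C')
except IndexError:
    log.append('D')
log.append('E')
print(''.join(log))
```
ABDE

Exception in inner finally caught by outer except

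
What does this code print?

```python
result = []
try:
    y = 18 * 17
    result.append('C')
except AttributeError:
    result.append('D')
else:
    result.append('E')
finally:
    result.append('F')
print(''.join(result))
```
CEF

else runs before finally when no exception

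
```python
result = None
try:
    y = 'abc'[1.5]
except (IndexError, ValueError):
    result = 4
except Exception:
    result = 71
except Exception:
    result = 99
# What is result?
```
71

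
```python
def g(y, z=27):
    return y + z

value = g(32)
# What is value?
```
59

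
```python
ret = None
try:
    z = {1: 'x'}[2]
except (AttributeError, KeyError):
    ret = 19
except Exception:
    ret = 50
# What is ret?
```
19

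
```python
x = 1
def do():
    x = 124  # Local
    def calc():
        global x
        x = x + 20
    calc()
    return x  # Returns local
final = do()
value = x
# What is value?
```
21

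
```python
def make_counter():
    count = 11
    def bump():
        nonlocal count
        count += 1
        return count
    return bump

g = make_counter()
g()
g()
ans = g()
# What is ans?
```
14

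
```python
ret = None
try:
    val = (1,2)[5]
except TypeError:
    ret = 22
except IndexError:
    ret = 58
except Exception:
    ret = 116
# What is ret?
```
58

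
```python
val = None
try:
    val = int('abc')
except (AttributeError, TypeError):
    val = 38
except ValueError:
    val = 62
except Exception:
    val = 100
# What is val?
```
62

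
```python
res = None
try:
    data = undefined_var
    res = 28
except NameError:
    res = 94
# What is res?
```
94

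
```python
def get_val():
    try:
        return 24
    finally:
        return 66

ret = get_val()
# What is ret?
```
66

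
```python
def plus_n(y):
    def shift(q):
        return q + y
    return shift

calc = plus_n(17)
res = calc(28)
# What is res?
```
45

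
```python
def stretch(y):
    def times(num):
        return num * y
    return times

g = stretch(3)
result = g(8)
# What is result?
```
24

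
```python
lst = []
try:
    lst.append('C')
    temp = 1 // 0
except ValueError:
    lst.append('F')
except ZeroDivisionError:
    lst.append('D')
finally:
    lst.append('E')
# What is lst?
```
['C', 'D', 'E']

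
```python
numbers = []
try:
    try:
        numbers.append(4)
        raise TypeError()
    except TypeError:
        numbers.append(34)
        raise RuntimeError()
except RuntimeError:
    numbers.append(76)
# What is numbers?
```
[4, 34, 76]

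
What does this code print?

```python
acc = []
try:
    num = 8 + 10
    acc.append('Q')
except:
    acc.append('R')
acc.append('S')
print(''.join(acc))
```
QS

No exception, try block completes normally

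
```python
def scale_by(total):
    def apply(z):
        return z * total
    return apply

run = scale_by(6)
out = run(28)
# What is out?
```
168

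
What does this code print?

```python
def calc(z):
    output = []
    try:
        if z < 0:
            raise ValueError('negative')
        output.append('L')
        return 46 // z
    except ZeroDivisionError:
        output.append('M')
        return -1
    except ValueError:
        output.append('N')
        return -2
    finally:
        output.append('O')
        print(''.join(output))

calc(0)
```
LMO

z=0 causes ZeroDivisionError, caught, finally prints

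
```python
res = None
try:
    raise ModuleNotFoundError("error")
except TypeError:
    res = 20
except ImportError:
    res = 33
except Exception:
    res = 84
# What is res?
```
33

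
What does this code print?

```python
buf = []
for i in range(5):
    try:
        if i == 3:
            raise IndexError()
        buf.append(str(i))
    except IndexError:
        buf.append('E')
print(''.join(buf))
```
012E4

Exception on i=3 caught, loop continues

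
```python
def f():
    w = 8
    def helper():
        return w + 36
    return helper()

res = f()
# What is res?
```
44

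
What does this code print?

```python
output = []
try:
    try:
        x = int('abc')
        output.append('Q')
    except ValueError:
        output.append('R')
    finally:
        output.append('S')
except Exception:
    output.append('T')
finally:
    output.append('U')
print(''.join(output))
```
RSU

Both finally blocks run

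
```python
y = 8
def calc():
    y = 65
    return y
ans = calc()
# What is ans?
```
65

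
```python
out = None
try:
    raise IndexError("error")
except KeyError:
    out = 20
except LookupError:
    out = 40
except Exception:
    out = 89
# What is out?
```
40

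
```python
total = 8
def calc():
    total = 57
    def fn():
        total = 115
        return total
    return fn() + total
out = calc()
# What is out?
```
172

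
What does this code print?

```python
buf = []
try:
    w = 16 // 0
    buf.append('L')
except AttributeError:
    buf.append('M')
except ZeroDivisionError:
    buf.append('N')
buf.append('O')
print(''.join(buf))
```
NO

ZeroDivisionError is caught by its specific handler, not AttributeError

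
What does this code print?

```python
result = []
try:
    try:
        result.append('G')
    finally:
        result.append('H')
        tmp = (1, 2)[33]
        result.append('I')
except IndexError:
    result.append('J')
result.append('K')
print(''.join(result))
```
GHJK

Exception in inner finally caught by outer except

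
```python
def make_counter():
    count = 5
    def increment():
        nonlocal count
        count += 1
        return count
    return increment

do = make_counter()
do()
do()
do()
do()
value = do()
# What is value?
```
10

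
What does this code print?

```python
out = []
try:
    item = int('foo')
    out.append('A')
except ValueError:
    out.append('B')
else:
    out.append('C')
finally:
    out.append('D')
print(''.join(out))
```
BD

Exception: except runs, else skipped, finally runs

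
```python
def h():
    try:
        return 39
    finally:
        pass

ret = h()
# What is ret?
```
39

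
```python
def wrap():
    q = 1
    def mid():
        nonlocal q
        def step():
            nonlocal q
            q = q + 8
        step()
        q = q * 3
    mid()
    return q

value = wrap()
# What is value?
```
27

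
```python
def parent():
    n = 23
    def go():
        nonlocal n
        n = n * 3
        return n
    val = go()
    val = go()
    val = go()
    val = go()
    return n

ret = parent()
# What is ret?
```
1863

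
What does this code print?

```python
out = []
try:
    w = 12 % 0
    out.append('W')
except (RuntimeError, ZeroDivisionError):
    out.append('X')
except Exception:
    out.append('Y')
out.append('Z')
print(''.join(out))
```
XZ

ZeroDivisionError matches tuple containing it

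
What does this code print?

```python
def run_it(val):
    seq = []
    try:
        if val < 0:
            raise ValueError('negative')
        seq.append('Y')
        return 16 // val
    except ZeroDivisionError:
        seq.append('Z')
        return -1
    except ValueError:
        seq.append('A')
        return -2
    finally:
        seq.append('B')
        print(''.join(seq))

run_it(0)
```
YZB

val=0 causes ZeroDivisionError, caught, finally prints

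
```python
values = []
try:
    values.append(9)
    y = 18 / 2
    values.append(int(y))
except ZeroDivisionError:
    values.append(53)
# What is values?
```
[9, 9]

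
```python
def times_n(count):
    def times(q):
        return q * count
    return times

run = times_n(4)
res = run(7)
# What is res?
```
28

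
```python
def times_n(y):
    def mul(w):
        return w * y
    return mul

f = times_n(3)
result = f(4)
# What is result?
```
12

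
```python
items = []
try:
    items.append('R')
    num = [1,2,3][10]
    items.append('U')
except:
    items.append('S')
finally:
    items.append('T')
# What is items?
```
['R', 'S', 'T']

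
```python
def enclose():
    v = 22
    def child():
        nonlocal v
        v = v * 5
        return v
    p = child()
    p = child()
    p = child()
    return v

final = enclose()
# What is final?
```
2750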